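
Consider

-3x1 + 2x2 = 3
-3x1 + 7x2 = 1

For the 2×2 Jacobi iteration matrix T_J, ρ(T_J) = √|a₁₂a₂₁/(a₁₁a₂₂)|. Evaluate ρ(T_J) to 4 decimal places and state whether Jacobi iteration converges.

0.5345

a₁₂a₂₁/(a₁₁a₂₂) = (2)·(-3) / ((-3)·(7)) = 0.285714
ρ = √|0.285714| = √0.285714 = 0.5345
ρ < 1, so Jacobi converges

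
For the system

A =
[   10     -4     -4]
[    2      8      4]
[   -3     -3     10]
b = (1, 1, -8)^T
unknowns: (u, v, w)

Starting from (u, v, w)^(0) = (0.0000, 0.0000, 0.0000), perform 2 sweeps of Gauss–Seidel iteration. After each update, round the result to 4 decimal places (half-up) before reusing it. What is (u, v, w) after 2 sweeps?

(-0.1560, 0.5340, -0.6866)

Iteration 1:
  u = (1 - (-4)·0.0000 - (-4)·0.0000) / (10) = 0.1000
  v = (1 - (2)·0.1000 - (4)·0.0000) / (8) = 0.1000
  w = (-8 - (-3)·0.1000 - (-3)·0.1000) / (10) = -0.7400
Iteration 2:
  u = (1 - (-4)·0.1000 - (-4)·-0.7400) / (10) = -0.1560
  v = (1 - (2)·-0.1560 - (4)·-0.7400) / (8) = 0.5340
  w = (-8 - (-3)·-0.1560 - (-3)·0.5340) / (10) = -0.6866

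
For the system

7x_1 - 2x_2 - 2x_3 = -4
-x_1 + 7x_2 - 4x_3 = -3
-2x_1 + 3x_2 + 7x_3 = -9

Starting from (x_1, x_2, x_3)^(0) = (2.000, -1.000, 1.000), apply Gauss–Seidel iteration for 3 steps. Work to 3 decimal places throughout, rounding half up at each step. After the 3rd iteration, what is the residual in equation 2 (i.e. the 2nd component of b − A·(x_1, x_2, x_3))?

-0.745

Iteration 1:
  x_1 = (-4 - (-2)·-1.000 - (-2)·1.000) / (7) = -0.571
  x_2 = (-3 - (-1)·-0.571 - (-4)·1.000) / (7) = 0.061
  x_3 = (-9 - (-2)·-0.571 - (3)·0.061) / (7) = -1.475
Iteration 2:
  x_1 = (-4 - (-2)·0.061 - (-2)·-1.475) / (7) = -0.975
  x_2 = (-3 - (-1)·-0.975 - (-4)·-1.475) / (7) = -1.411
  x_3 = (-9 - (-2)·-0.975 - (3)·-1.411) / (7) = -0.960
Iteration 3:
  x_1 = (-4 - (-2)·-1.411 - (-2)·-0.960) / (7) = -1.249
  x_2 = (-3 - (-1)·-1.249 - (-4)·-0.960) / (7) = -1.156
  x_3 = (-9 - (-2)·-1.249 - (3)·-1.156) / (7) = -1.147
Residual b − A·x = (0.137, -0.745, -0.001)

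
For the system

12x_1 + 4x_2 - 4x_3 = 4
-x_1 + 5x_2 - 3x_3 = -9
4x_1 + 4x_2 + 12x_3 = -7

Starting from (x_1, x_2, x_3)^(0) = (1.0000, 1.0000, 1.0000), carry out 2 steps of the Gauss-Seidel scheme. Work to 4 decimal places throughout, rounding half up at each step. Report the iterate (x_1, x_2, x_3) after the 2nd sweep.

(0.6055, -1.8689, -0.1622)

Iteration 1:
  x_1 = (4 - (4)·1.0000 - (-4)·1.0000) / (12) = 0.3333
  x_2 = (-9 - (-1)·0.3333 - (-3)·1.0000) / (5) = -1.1333
  x_3 = (-7 - (4)·0.3333 - (4)·-1.1333) / (12) = -0.3167
Iteration 2:
  x_1 = (4 - (4)·-1.1333 - (-4)·-0.3167) / (12) = 0.6055
  x_2 = (-9 - (-1)·0.6055 - (-3)·-0.3167) / (5) = -1.8689
  x_3 = (-7 - (4)·0.6055 - (4)·-1.8689) / (12) = -0.1622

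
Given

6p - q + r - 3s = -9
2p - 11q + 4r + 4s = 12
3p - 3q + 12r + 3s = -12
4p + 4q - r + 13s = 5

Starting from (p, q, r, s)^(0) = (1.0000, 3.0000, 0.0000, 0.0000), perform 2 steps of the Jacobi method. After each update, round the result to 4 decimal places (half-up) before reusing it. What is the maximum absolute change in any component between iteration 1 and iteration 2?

Iteration 1:
  p = (-9 - (-1)·3.0000 - (1)·0.0000 - (-3)·0.0000) / (6) = -1.0000
  q = (12 - (2)·1.0000 - (4)·0.0000 - (4)·0.0000) / (-11) = -0.9091
  r = (-12 - (3)·1.0000 - (-3)·3.0000 - (3)·0.0000) / (12) = -0.5000
  s = (5 - (4)·1.0000 - (4)·3.0000 - (-1)·0.0000) / (13) = -0.8462
Iteration 2:
  p = (-9 - (-1)·-0.9091 - (1)·-0.5000 - (-3)·-0.8462) / (6) = -1.9913
  q = (12 - (2)·-1.0000 - (4)·-0.5000 - (4)·-0.8462) / (-11) = -1.7623
  r = (-12 - (3)·-1.0000 - (-3)·-0.9091 - (3)·-0.8462) / (12) = -0.7657
  s = (5 - (4)·-1.0000 - (4)·-0.9091 - (-1)·-0.5000) / (13) = 0.9336
Change: (-0.9913, -0.8532, -0.2657, 1.7798) → max |·| = 1.7798

1.7798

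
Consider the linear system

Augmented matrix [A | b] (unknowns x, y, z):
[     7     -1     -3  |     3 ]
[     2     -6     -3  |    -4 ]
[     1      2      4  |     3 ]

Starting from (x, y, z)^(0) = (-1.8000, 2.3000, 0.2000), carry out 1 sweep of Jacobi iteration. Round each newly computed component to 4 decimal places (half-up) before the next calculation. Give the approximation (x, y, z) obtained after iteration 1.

Iteration 1:
  x = (3 - (-1)·2.3000 - (-3)·0.2000) / (7) = 0.8429
  y = (-4 - (2)·-1.8000 - (-3)·0.2000) / (-6) = -0.0333
  z = (3 - (1)·-1.8000 - (2)·2.3000) / (4) = 0.0500

(0.8429, -0.0333, 0.0500)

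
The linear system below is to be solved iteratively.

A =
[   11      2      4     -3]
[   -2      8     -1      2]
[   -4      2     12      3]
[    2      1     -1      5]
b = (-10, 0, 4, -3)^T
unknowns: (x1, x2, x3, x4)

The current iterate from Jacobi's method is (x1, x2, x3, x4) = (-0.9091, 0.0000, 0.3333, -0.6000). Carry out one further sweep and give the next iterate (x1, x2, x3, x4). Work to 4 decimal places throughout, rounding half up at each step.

One sweep:
  x1 = (-10 - (2)·0.0000 - (4)·0.3333 - (-3)·-0.6000) / (11) = -1.1939
  x2 = (0 - (-2)·-0.9091 - (-1)·0.3333 - (2)·-0.6000) / (8) = -0.0356
  x3 = (4 - (-4)·-0.9091 - (2)·0.0000 - (3)·-0.6000) / (12) = 0.1803
  x4 = (-3 - (2)·-0.9091 - (1)·0.0000 - (-1)·0.3333) / (5) = -0.1697

(-1.1939, -0.0356, 0.1803, -0.1697)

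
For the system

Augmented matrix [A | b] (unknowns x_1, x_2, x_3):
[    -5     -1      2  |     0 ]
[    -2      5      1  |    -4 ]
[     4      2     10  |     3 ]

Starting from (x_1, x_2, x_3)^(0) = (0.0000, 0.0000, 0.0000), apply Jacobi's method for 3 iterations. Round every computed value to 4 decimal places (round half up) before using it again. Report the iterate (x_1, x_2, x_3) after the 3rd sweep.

(0.3560, -0.7800, 0.3600)

Iteration 1:
  x_1 = (0 - (-1)·0.0000 - (2)·0.0000) / (-5) = 0.0000
  x_2 = (-4 - (-2)·0.0000 - (1)·0.0000) / (5) = -0.8000
  x_3 = (3 - (4)·0.0000 - (2)·0.0000) / (10) = 0.3000
Iteration 2:
  x_1 = (0 - (-1)·-0.8000 - (2)·0.3000) / (-5) = 0.2800
  x_2 = (-4 - (-2)·0.0000 - (1)·0.3000) / (5) = -0.8600
  x_3 = (3 - (4)·0.0000 - (2)·-0.8000) / (10) = 0.4600
Iteration 3:
  x_1 = (0 - (-1)·-0.8600 - (2)·0.4600) / (-5) = 0.3560
  x_2 = (-4 - (-2)·0.2800 - (1)·0.4600) / (5) = -0.7800
  x_3 = (3 - (4)·0.2800 - (2)·-0.8600) / (10) = 0.3600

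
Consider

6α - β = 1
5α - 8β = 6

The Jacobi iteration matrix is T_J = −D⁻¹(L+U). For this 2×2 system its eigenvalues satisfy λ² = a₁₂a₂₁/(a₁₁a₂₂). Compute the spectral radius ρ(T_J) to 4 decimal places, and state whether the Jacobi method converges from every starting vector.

a₁₂a₂₁/(a₁₁a₂₂) = (-1)·(5) / ((6)·(-8)) = 0.104167
ρ = √|0.104167| = √0.104167 = 0.3227
ρ < 1, so Jacobi converges

0.3227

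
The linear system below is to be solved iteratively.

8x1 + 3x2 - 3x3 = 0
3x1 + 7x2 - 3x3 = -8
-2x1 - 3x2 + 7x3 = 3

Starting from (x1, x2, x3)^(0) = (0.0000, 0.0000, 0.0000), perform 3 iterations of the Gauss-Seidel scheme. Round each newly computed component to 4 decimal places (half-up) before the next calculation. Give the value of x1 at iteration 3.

Iteration 1:
  x1 = (0 - (3)·0.0000 - (-3)·0.0000) / (8) = 0.0000
  x2 = (-8 - (3)·0.0000 - (-3)·0.0000) / (7) = -1.1429
  x3 = (3 - (-2)·0.0000 - (-3)·-1.1429) / (7) = -0.0612
Iteration 2:
  x1 = (0 - (3)·-1.1429 - (-3)·-0.0612) / (8) = 0.4056
  x2 = (-8 - (3)·0.4056 - (-3)·-0.0612) / (7) = -1.3429
  x3 = (3 - (-2)·0.4056 - (-3)·-1.3429) / (7) = -0.0311
Iteration 3:
  x1 = (0 - (3)·-1.3429 - (-3)·-0.0311) / (8) = 0.4919
  x2 = (-8 - (3)·0.4919 - (-3)·-0.0311) / (7) = -1.3670
  x3 = (3 - (-2)·0.4919 - (-3)·-1.3670) / (7) = -0.0167

0.4919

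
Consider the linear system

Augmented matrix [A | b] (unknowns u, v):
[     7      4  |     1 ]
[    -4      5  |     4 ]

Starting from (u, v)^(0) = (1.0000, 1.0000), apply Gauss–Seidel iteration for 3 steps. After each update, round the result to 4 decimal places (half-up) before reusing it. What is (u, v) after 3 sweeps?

(-0.2602, 0.5918)

Iteration 1:
  u = (1 - (4)·1.0000) / (7) = -0.4286
  v = (4 - (-4)·-0.4286) / (5) = 0.4571
Iteration 2:
  u = (1 - (4)·0.4571) / (7) = -0.1183
  v = (4 - (-4)·-0.1183) / (5) = 0.7054
Iteration 3:
  u = (1 - (4)·0.7054) / (7) = -0.2602
  v = (4 - (-4)·-0.2602) / (5) = 0.5918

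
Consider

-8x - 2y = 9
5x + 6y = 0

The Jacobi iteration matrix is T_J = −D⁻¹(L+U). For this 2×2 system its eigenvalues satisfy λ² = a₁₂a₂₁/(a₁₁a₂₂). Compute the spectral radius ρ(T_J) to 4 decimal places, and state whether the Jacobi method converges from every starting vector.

a₁₂a₂₁/(a₁₁a₂₂) = (-2)·(5) / ((-8)·(6)) = 0.208333
ρ = √|0.208333| = √0.208333 = 0.4564
ρ < 1, so Jacobi converges

0.4564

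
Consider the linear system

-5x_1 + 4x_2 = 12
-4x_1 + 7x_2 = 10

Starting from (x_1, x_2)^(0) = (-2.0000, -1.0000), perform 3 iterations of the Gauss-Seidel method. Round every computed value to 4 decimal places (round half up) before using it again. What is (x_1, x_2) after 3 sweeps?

Iteration 1:
  x_1 = (12 - (4)·-1.0000) / (-5) = -3.2000
  x_2 = (10 - (-4)·-3.2000) / (7) = -0.4000
Iteration 2:
  x_1 = (12 - (4)·-0.4000) / (-5) = -2.7200
  x_2 = (10 - (-4)·-2.7200) / (7) = -0.1257
Iteration 3:
  x_1 = (12 - (4)·-0.1257) / (-5) = -2.5006
  x_2 = (10 - (-4)·-2.5006) / (7) = -0.0003

(-2.5006, -0.0003)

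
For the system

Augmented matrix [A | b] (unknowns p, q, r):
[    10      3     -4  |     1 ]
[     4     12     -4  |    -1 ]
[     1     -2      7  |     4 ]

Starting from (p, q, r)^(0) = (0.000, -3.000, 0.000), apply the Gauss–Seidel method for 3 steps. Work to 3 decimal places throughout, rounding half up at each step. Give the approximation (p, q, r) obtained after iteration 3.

(0.327, -0.028, 0.517)

Iteration 1:
  p = (1 - (3)·-3.000 - (-4)·0.000) / (10) = 1.000
  q = (-1 - (4)·1.000 - (-4)·0.000) / (12) = -0.417
  r = (4 - (1)·1.000 - (-2)·-0.417) / (7) = 0.309
Iteration 2:
  p = (1 - (3)·-0.417 - (-4)·0.309) / (10) = 0.349
  q = (-1 - (4)·0.349 - (-4)·0.309) / (12) = -0.097
  r = (4 - (1)·0.349 - (-2)·-0.097) / (7) = 0.494
Iteration 3:
  p = (1 - (3)·-0.097 - (-4)·0.494) / (10) = 0.327
  q = (-1 - (4)·0.327 - (-4)·0.494) / (12) = -0.028
  r = (4 - (1)·0.327 - (-2)·-0.028) / (7) = 0.517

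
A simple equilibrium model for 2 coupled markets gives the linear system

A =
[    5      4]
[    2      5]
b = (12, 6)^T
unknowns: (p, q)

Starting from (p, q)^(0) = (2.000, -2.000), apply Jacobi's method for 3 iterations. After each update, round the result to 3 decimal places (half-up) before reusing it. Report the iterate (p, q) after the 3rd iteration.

Iteration 1:
  p = (12 - (4)·-2.000) / (5) = 4.000
  q = (6 - (2)·2.000) / (5) = 0.400
Iteration 2:
  p = (12 - (4)·0.400) / (5) = 2.080
  q = (6 - (2)·4.000) / (5) = -0.400
Iteration 3:
  p = (12 - (4)·-0.400) / (5) = 2.720
  q = (6 - (2)·2.080) / (5) = 0.368

(2.720, 0.368)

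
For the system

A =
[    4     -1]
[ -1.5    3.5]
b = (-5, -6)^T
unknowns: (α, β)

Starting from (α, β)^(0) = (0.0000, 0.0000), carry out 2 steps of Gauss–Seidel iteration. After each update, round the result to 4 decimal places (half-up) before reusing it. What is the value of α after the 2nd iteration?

-1.8125

Iteration 1:
  α = (-5 - (-1)·0.0000) / (4) = -1.2500
  β = (-6 - (-1.5)·-1.2500) / (3.5) = -2.2500
Iteration 2:
  α = (-5 - (-1)·-2.2500) / (4) = -1.8125
  β = (-6 - (-1.5)·-1.8125) / (3.5) = -2.4911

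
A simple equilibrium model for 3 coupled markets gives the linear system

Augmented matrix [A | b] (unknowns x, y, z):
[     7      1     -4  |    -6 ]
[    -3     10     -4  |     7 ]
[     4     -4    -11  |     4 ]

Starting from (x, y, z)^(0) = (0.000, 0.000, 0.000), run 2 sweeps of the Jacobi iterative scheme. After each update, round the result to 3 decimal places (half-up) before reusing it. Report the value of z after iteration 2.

-0.930

Iteration 1:
  x = (-6 - (1)·0.000 - (-4)·0.000) / (7) = -0.857
  y = (7 - (-3)·0.000 - (-4)·0.000) / (10) = 0.700
  z = (4 - (4)·0.000 - (-4)·0.000) / (-11) = -0.364
Iteration 2:
  x = (-6 - (1)·0.700 - (-4)·-0.364) / (7) = -1.165
  y = (7 - (-3)·-0.857 - (-4)·-0.364) / (10) = 0.297
  z = (4 - (4)·-0.857 - (-4)·0.700) / (-11) = -0.930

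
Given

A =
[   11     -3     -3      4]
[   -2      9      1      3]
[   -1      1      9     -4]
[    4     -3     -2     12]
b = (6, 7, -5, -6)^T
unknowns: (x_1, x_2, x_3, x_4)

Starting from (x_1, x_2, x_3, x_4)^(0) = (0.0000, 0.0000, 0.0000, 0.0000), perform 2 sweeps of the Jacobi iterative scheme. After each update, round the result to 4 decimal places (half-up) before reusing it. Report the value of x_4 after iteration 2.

Iteration 1:
  x_1 = (6 - (-3)·0.0000 - (-3)·0.0000 - (4)·0.0000) / (11) = 0.5455
  x_2 = (7 - (-2)·0.0000 - (1)·0.0000 - (3)·0.0000) / (9) = 0.7778
  x_3 = (-5 - (-1)·0.0000 - (1)·0.0000 - (-4)·0.0000) / (9) = -0.5556
  x_4 = (-6 - (4)·0.0000 - (-3)·0.0000 - (-2)·0.0000) / (12) = -0.5000
Iteration 2:
  x_1 = (6 - (-3)·0.7778 - (-3)·-0.5556 - (4)·-0.5000) / (11) = 0.7879
  x_2 = (7 - (-2)·0.5455 - (1)·-0.5556 - (3)·-0.5000) / (9) = 1.1274
  x_3 = (-5 - (-1)·0.5455 - (1)·0.7778 - (-4)·-0.5000) / (9) = -0.8036
  x_4 = (-6 - (4)·0.5455 - (-3)·0.7778 - (-2)·-0.5556) / (12) = -0.5800

-0.5800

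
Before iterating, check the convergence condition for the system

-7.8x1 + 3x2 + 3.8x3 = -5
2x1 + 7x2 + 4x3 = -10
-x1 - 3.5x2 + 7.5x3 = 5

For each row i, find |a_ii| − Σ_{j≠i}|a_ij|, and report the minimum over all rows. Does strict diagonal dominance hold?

row 1: |-7.8| − (3+3.8) = 1
row 2: |7| − (2+4) = 1
row 3: |7.5| − (1+3.5) = 3
minimum over rows = 1 → strictly diagonally dominant (convergence guaranteed)

1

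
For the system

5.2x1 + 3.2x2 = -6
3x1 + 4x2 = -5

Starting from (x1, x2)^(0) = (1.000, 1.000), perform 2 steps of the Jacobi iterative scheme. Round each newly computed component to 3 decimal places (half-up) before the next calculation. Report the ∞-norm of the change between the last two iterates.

2.077

Iteration 1:
  x1 = (-6 - (3.2)·1.000) / (5.2) = -1.769
  x2 = (-5 - (3)·1.000) / (4) = -2.000
Iteration 2:
  x1 = (-6 - (3.2)·-2.000) / (5.2) = 0.077
  x2 = (-5 - (3)·-1.769) / (4) = 0.077
Change: (1.846, 2.077) → max |·| = 2.077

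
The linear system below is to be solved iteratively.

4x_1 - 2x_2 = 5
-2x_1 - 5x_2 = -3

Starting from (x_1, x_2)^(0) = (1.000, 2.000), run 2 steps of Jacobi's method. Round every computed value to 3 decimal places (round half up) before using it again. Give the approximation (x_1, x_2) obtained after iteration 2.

(1.350, -0.300)

Iteration 1:
  x_1 = (5 - (-2)·2.000) / (4) = 2.250
  x_2 = (-3 - (-2)·1.000) / (-5) = 0.200
Iteration 2:
  x_1 = (5 - (-2)·0.200) / (4) = 1.350
  x_2 = (-3 - (-2)·2.250) / (-5) = -0.300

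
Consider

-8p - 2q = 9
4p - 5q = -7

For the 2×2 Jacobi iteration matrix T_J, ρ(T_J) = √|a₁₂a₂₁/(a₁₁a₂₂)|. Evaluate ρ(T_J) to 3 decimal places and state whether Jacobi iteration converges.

0.447

a₁₂a₂₁/(a₁₁a₂₂) = (-2)·(4) / ((-8)·(-5)) = -0.200000
ρ = √|-0.200000| = √0.200000 = 0.447
ρ < 1, so Jacobi converges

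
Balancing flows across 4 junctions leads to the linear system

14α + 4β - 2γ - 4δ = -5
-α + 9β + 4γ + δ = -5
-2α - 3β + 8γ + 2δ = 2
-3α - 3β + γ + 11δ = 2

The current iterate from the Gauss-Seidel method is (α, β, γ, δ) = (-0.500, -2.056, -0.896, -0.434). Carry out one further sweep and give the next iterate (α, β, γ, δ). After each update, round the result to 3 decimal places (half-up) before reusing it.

(-0.022, -0.112, 0.311, 0.117)

One sweep:
  α = (-5 - (4)·-2.056 - (-2)·-0.896 - (-4)·-0.434) / (14) = -0.022
  β = (-5 - (-1)·-0.022 - (4)·-0.896 - (1)·-0.434) / (9) = -0.112
  γ = (2 - (-2)·-0.022 - (-3)·-0.112 - (2)·-0.434) / (8) = 0.311
  δ = (2 - (-3)·-0.022 - (-3)·-0.112 - (1)·0.311) / (11) = 0.117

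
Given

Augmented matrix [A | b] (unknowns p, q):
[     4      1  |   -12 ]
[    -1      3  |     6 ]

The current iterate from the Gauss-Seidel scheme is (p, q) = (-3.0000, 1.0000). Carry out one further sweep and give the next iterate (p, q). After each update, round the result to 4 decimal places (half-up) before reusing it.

(-3.2500, 0.9167)

One sweep:
  p = (-12 - (1)·1.0000) / (4) = -3.2500
  q = (6 - (-1)·-3.2500) / (3) = 0.9167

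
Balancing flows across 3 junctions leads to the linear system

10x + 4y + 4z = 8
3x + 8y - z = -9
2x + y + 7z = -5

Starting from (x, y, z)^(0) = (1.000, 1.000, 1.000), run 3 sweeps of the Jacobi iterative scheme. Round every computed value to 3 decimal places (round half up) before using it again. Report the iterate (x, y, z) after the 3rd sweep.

Iteration 1:
  x = (8 - (4)·1.000 - (4)·1.000) / (10) = 0.000
  y = (-9 - (3)·1.000 - (-1)·1.000) / (8) = -1.375
  z = (-5 - (2)·1.000 - (1)·1.000) / (7) = -1.143
Iteration 2:
  x = (8 - (4)·-1.375 - (4)·-1.143) / (10) = 1.807
  y = (-9 - (3)·0.000 - (-1)·-1.143) / (8) = -1.268
  z = (-5 - (2)·0.000 - (1)·-1.375) / (7) = -0.518
Iteration 3:
  x = (8 - (4)·-1.268 - (4)·-0.518) / (10) = 1.514
  y = (-9 - (3)·1.807 - (-1)·-0.518) / (8) = -1.867
  z = (-5 - (2)·1.807 - (1)·-1.268) / (7) = -1.049

(1.514, -1.867, -1.049)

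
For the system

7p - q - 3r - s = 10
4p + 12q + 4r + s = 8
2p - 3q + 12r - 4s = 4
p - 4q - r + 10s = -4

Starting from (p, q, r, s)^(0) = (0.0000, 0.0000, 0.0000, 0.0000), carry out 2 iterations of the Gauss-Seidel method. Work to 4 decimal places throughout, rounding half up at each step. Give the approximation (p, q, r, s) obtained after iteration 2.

(1.4524, 0.1726, -0.0164, -0.4778)

Iteration 1:
  p = (10 - (-1)·0.0000 - (-3)·0.0000 - (-1)·0.0000) / (7) = 1.4286
  q = (8 - (4)·1.4286 - (4)·0.0000 - (1)·0.0000) / (12) = 0.1905
  r = (4 - (2)·1.4286 - (-3)·0.1905 - (-4)·0.0000) / (12) = 0.1429
  s = (-4 - (1)·1.4286 - (-4)·0.1905 - (-1)·0.1429) / (10) = -0.4524
Iteration 2:
  p = (10 - (-1)·0.1905 - (-3)·0.1429 - (-1)·-0.4524) / (7) = 1.4524
  q = (8 - (4)·1.4524 - (4)·0.1429 - (1)·-0.4524) / (12) = 0.1726
  r = (4 - (2)·1.4524 - (-3)·0.1726 - (-4)·-0.4524) / (12) = -0.0164
  s = (-4 - (1)·1.4524 - (-4)·0.1726 - (-1)·-0.0164) / (10) = -0.4778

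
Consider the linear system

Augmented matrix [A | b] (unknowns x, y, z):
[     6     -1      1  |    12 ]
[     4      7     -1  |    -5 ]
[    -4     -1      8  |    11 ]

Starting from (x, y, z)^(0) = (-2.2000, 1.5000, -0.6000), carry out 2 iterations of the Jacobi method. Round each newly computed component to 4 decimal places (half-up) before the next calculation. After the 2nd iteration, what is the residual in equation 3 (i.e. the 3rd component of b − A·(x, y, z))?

Iteration 1:
  x = (12 - (-1)·1.5000 - (1)·-0.6000) / (6) = 2.3500
  y = (-5 - (4)·-2.2000 - (-1)·-0.6000) / (7) = 0.4571
  z = (11 - (-4)·-2.2000 - (-1)·1.5000) / (8) = 0.4625
Iteration 2:
  x = (12 - (-1)·0.4571 - (1)·0.4625) / (6) = 1.9991
  y = (-5 - (4)·2.3500 - (-1)·0.4625) / (7) = -1.9911
  z = (11 - (-4)·2.3500 - (-1)·0.4571) / (8) = 2.6071
Residual b − A·x = (-4.5928, 3.5484, -3.8515)

-3.8515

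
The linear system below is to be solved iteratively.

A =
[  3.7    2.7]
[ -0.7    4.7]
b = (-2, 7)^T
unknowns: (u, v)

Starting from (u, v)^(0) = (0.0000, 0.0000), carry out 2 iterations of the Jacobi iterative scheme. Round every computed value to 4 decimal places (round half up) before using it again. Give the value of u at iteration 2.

Iteration 1:
  u = (-2 - (2.7)·0.0000) / (3.7) = -0.5405
  v = (7 - (-0.7)·0.0000) / (4.7) = 1.4894
Iteration 2:
  u = (-2 - (2.7)·1.4894) / (3.7) = -1.6274
  v = (7 - (-0.7)·-0.5405) / (4.7) = 1.4089

-1.6274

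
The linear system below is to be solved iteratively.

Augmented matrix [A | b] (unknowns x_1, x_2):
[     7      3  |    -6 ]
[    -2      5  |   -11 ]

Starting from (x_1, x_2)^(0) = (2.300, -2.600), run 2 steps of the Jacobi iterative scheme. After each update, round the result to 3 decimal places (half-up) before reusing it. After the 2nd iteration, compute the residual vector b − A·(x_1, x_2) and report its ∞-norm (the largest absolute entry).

Iteration 1:
  x_1 = (-6 - (3)·-2.600) / (7) = 0.257
  x_2 = (-11 - (-2)·2.300) / (5) = -1.280
Iteration 2:
  x_1 = (-6 - (3)·-1.280) / (7) = -0.309
  x_2 = (-11 - (-2)·0.257) / (5) = -2.097
Residual b − A·x = (2.454, -1.133); ∞-norm = 2.454

2.454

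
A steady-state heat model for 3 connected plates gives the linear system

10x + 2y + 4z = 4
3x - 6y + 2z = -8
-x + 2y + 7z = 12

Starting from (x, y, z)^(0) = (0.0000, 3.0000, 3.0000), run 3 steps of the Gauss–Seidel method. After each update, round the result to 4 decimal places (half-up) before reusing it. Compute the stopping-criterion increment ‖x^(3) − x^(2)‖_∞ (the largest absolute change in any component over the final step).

0.0497

Iteration 1:
  x = (4 - (2)·3.0000 - (4)·3.0000) / (10) = -1.4000
  y = (-8 - (3)·-1.4000 - (2)·3.0000) / (-6) = 1.6333
  z = (12 - (-1)·-1.4000 - (2)·1.6333) / (7) = 1.0476
Iteration 2:
  x = (4 - (2)·1.6333 - (4)·1.0476) / (10) = -0.3457
  y = (-8 - (3)·-0.3457 - (2)·1.0476) / (-6) = 1.5097
  z = (12 - (-1)·-0.3457 - (2)·1.5097) / (7) = 1.2336
Iteration 3:
  x = (4 - (2)·1.5097 - (4)·1.2336) / (10) = -0.3954
  y = (-8 - (3)·-0.3954 - (2)·1.2336) / (-6) = 1.5468
  z = (12 - (-1)·-0.3954 - (2)·1.5468) / (7) = 1.2159
Change: (-0.0497, 0.0371, -0.0177) → max |·| = 0.0497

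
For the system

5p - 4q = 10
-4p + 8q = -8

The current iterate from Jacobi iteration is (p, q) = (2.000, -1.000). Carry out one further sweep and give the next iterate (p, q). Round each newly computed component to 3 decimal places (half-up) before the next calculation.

(1.200, 0.000)

One sweep:
  p = (10 - (-4)·-1.000) / (5) = 1.200
  q = (-8 - (-4)·2.000) / (8) = 0.000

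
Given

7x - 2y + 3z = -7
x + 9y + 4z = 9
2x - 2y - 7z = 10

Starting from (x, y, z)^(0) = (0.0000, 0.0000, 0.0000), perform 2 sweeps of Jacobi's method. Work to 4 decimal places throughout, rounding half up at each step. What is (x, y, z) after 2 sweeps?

Iteration 1:
  x = (-7 - (-2)·0.0000 - (3)·0.0000) / (7) = -1.0000
  y = (9 - (1)·0.0000 - (4)·0.0000) / (9) = 1.0000
  z = (10 - (2)·0.0000 - (-2)·0.0000) / (-7) = -1.4286
Iteration 2:
  x = (-7 - (-2)·1.0000 - (3)·-1.4286) / (7) = -0.1020
  y = (9 - (1)·-1.0000 - (4)·-1.4286) / (9) = 1.7460
  z = (10 - (2)·-1.0000 - (-2)·1.0000) / (-7) = -2.0000

(-0.1020, 1.7460, -2.0000)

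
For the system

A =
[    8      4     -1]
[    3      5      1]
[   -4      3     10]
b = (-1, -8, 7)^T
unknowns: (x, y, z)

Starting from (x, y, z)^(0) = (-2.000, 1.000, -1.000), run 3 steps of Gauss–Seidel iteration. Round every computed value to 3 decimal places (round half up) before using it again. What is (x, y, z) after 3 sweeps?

Iteration 1:
  x = (-1 - (4)·1.000 - (-1)·-1.000) / (8) = -0.750
  y = (-8 - (3)·-0.750 - (1)·-1.000) / (5) = -0.950
  z = (7 - (-4)·-0.750 - (3)·-0.950) / (10) = 0.685
Iteration 2:
  x = (-1 - (4)·-0.950 - (-1)·0.685) / (8) = 0.436
  y = (-8 - (3)·0.436 - (1)·0.685) / (5) = -1.999
  z = (7 - (-4)·0.436 - (3)·-1.999) / (10) = 1.474
Iteration 3:
  x = (-1 - (4)·-1.999 - (-1)·1.474) / (8) = 1.059
  y = (-8 - (3)·1.059 - (1)·1.474) / (5) = -2.530
  z = (7 - (-4)·1.059 - (3)·-2.530) / (10) = 1.883

(1.059, -2.530, 1.883)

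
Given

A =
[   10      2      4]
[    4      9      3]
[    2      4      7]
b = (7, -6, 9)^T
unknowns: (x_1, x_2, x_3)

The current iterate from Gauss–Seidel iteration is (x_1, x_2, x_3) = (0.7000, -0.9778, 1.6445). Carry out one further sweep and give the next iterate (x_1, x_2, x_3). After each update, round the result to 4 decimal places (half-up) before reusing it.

One sweep:
  x_1 = (7 - (2)·-0.9778 - (4)·1.6445) / (10) = 0.2378
  x_2 = (-6 - (4)·0.2378 - (3)·1.6445) / (9) = -1.3205
  x_3 = (9 - (2)·0.2378 - (4)·-1.3205) / (7) = 1.9723

(0.2378, -1.3205, 1.9723)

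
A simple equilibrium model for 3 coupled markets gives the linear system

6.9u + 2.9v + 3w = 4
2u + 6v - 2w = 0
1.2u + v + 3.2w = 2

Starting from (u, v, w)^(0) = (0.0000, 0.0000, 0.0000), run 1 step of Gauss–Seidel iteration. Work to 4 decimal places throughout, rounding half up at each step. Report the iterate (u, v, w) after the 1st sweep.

Iteration 1:
  u = (4 - (2.9)·0.0000 - (3)·0.0000) / (6.9) = 0.5797
  v = (0 - (2)·0.5797 - (-2)·0.0000) / (6) = -0.1932
  w = (2 - (1.2)·0.5797 - (1)·-0.1932) / (3.2) = 0.4680

(0.5797, -0.1932, 0.4680)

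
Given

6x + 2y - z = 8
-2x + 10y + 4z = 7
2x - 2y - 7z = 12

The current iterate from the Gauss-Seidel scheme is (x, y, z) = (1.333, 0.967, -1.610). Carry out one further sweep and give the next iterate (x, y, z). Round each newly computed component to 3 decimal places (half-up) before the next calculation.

One sweep:
  x = (8 - (2)·0.967 - (-1)·-1.610) / (6) = 0.743
  y = (7 - (-2)·0.743 - (4)·-1.610) / (10) = 1.493
  z = (12 - (2)·0.743 - (-2)·1.493) / (-7) = -1.929

(0.743, 1.493, -1.929)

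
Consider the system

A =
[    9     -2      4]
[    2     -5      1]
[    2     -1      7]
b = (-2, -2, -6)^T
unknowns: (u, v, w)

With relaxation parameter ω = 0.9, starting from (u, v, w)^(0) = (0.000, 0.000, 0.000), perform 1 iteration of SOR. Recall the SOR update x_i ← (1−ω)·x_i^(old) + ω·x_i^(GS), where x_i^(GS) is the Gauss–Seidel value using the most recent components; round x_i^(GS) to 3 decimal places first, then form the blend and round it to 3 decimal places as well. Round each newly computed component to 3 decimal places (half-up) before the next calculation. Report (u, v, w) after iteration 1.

Iteration 1:
  u: GS value = (-2 - (-2)·0.000 - (4)·0.000) / (9) = -0.222;  u ← (1−ω)·0.000 + ω·-0.222 = -0.200
  v: GS value = (-2 - (2)·-0.200 - (1)·0.000) / (-5) = 0.320;  v ← (1−ω)·0.000 + ω·0.320 = 0.288
  w: GS value = (-6 - (2)·-0.200 - (-1)·0.288) / (7) = -0.759;  w ← (1−ω)·0.000 + ω·-0.759 = -0.683

(-0.200, 0.288, -0.683)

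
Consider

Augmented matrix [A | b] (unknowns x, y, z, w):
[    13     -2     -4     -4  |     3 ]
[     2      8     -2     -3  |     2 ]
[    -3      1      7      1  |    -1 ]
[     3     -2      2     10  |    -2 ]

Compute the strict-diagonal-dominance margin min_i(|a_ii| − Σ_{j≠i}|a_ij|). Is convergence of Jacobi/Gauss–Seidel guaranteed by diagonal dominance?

row 1: |13| − (2+4+4) = 3
row 2: |8| − (2+2+3) = 1
row 3: |7| − (3+1+1) = 2
row 4: |10| − (3+2+2) = 3
minimum over rows = 1 → strictly diagonally dominant (convergence guaranteed)

1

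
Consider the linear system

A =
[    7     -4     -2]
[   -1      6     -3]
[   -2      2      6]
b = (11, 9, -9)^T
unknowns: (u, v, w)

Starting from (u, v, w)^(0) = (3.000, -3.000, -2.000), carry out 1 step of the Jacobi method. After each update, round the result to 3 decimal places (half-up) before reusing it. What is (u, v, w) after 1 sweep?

(-0.714, 1.000, 0.500)

Iteration 1:
  u = (11 - (-4)·-3.000 - (-2)·-2.000) / (7) = -0.714
  v = (9 - (-1)·3.000 - (-3)·-2.000) / (6) = 1.000
  w = (-9 - (-2)·3.000 - (2)·-3.000) / (6) = 0.500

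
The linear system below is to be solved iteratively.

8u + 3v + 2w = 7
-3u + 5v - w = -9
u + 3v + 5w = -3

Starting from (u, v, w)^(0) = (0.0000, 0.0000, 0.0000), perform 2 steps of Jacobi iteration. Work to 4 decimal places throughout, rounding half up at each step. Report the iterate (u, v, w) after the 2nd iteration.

Iteration 1:
  u = (7 - (3)·0.0000 - (2)·0.0000) / (8) = 0.8750
  v = (-9 - (-3)·0.0000 - (-1)·0.0000) / (5) = -1.8000
  w = (-3 - (1)·0.0000 - (3)·0.0000) / (5) = -0.6000
Iteration 2:
  u = (7 - (3)·-1.8000 - (2)·-0.6000) / (8) = 1.7000
  v = (-9 - (-3)·0.8750 - (-1)·-0.6000) / (5) = -1.3950
  w = (-3 - (1)·0.8750 - (3)·-1.8000) / (5) = 0.3050

(1.7000, -1.3950, 0.3050)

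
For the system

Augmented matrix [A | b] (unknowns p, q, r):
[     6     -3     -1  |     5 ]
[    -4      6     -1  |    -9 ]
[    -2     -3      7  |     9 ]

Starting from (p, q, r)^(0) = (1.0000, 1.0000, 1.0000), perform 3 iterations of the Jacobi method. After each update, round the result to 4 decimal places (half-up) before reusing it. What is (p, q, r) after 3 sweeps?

Iteration 1:
  p = (5 - (-3)·1.0000 - (-1)·1.0000) / (6) = 1.5000
  q = (-9 - (-4)·1.0000 - (-1)·1.0000) / (6) = -0.6667
  r = (9 - (-2)·1.0000 - (-3)·1.0000) / (7) = 2.0000
Iteration 2:
  p = (5 - (-3)·-0.6667 - (-1)·2.0000) / (6) = 0.8333
  q = (-9 - (-4)·1.5000 - (-1)·2.0000) / (6) = -0.1667
  r = (9 - (-2)·1.5000 - (-3)·-0.6667) / (7) = 1.4286
Iteration 3:
  p = (5 - (-3)·-0.1667 - (-1)·1.4286) / (6) = 0.9881
  q = (-9 - (-4)·0.8333 - (-1)·1.4286) / (6) = -0.7064
  r = (9 - (-2)·0.8333 - (-3)·-0.1667) / (7) = 1.4524

(0.9881, -0.7064, 1.4524)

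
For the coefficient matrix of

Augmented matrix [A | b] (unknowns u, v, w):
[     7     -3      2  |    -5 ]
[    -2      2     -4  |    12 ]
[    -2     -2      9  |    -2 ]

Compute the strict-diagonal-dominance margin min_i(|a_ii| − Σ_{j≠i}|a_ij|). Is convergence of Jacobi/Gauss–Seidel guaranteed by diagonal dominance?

row 1: |7| − (3+2) = 2
row 2: |2| − (2+4) = -4
row 3: |9| − (2+2) = 5
minimum over rows = -4 → not strictly diagonally dominant

-4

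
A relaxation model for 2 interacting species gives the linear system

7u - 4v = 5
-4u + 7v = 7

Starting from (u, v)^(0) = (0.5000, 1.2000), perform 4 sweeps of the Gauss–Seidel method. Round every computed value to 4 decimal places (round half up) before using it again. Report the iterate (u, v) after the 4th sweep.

Iteration 1:
  u = (5 - (-4)·1.2000) / (7) = 1.4000
  v = (7 - (-4)·1.4000) / (7) = 1.8000
Iteration 2:
  u = (5 - (-4)·1.8000) / (7) = 1.7429
  v = (7 - (-4)·1.7429) / (7) = 1.9959
Iteration 3:
  u = (5 - (-4)·1.9959) / (7) = 1.8548
  v = (7 - (-4)·1.8548) / (7) = 2.0599
Iteration 4:
  u = (5 - (-4)·2.0599) / (7) = 1.8914
  v = (7 - (-4)·1.8914) / (7) = 2.0808

(1.8914, 2.0808)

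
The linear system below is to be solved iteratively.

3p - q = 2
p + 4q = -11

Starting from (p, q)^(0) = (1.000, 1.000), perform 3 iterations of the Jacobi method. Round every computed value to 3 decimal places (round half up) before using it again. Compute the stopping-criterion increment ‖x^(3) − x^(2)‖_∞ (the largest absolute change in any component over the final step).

Iteration 1:
  p = (2 - (-1)·1.000) / (3) = 1.000
  q = (-11 - (1)·1.000) / (4) = -3.000
Iteration 2:
  p = (2 - (-1)·-3.000) / (3) = -0.333
  q = (-11 - (1)·1.000) / (4) = -3.000
Iteration 3:
  p = (2 - (-1)·-3.000) / (3) = -0.333
  q = (-11 - (1)·-0.333) / (4) = -2.667
Change: (0.000, 0.333) → max |·| = 0.333

0.333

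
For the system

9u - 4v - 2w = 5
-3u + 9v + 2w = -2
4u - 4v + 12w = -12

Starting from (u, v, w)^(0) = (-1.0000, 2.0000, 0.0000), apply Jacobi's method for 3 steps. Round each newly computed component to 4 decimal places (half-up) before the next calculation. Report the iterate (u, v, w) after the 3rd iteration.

(0.3004, 0.2510, -1.0165)

Iteration 1:
  u = (5 - (-4)·2.0000 - (-2)·0.0000) / (9) = 1.4444
  v = (-2 - (-3)·-1.0000 - (2)·0.0000) / (9) = -0.5556
  w = (-12 - (4)·-1.0000 - (-4)·2.0000) / (12) = 0.0000
Iteration 2:
  u = (5 - (-4)·-0.5556 - (-2)·0.0000) / (9) = 0.3086
  v = (-2 - (-3)·1.4444 - (2)·0.0000) / (9) = 0.2592
  w = (-12 - (4)·1.4444 - (-4)·-0.5556) / (12) = -1.6667
Iteration 3:
  u = (5 - (-4)·0.2592 - (-2)·-1.6667) / (9) = 0.3004
  v = (-2 - (-3)·0.3086 - (2)·-1.6667) / (9) = 0.2510
  w = (-12 - (4)·0.3086 - (-4)·0.2592) / (12) = -1.0165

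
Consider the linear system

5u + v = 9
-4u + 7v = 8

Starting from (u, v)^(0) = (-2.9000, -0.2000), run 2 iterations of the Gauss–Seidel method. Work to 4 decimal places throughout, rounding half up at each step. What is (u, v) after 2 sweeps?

(1.3611, 1.9206)

Iteration 1:
  u = (9 - (1)·-0.2000) / (5) = 1.8400
  v = (8 - (-4)·1.8400) / (7) = 2.1943
Iteration 2:
  u = (9 - (1)·2.1943) / (5) = 1.3611
  v = (8 - (-4)·1.3611) / (7) = 1.9206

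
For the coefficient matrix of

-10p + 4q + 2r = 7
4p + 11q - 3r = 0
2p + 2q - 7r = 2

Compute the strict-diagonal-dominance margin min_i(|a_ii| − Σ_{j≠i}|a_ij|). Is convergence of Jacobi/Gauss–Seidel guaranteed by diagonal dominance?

row 1: |-10| − (4+2) = 4
row 2: |11| − (4+3) = 4
row 3: |-7| − (2+2) = 3
minimum over rows = 3 → strictly diagonally dominant (convergence guaranteed)

3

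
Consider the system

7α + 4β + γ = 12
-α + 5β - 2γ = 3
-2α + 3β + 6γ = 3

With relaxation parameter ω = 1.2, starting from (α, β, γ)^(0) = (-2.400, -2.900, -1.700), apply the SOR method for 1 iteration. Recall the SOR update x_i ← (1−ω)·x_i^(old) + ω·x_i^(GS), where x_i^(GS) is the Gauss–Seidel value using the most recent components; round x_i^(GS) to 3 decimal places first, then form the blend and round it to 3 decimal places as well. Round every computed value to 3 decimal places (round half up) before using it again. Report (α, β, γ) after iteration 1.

Iteration 1:
  α: GS value = (12 - (4)·-2.900 - (1)·-1.700) / (7) = 3.614;  α ← (1−ω)·-2.400 + ω·3.614 = 4.817
  β: GS value = (3 - (-1)·4.817 - (-2)·-1.700) / (5) = 0.883;  β ← (1−ω)·-2.900 + ω·0.883 = 1.640
  γ: GS value = (3 - (-2)·4.817 - (3)·1.640) / (6) = 1.286;  γ ← (1−ω)·-1.700 + ω·1.286 = 1.883

(4.817, 1.640, 1.883)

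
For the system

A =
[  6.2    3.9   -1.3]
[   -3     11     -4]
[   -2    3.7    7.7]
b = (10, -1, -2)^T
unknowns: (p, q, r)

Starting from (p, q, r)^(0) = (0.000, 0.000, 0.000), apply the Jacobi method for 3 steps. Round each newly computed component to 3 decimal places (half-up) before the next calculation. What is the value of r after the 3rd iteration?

0.038

Iteration 1:
  p = (10 - (3.9)·0.000 - (-1.3)·0.000) / (6.2) = 1.613
  q = (-1 - (-3)·0.000 - (-4)·0.000) / (11) = -0.091
  r = (-2 - (-2)·0.000 - (3.7)·0.000) / (7.7) = -0.260
Iteration 2:
  p = (10 - (3.9)·-0.091 - (-1.3)·-0.260) / (6.2) = 1.616
  q = (-1 - (-3)·1.613 - (-4)·-0.260) / (11) = 0.254
  r = (-2 - (-2)·1.613 - (3.7)·-0.091) / (7.7) = 0.203
Iteration 3:
  p = (10 - (3.9)·0.254 - (-1.3)·0.203) / (6.2) = 1.496
  q = (-1 - (-3)·1.616 - (-4)·0.203) / (11) = 0.424
  r = (-2 - (-2)·1.616 - (3.7)·0.254) / (7.7) = 0.038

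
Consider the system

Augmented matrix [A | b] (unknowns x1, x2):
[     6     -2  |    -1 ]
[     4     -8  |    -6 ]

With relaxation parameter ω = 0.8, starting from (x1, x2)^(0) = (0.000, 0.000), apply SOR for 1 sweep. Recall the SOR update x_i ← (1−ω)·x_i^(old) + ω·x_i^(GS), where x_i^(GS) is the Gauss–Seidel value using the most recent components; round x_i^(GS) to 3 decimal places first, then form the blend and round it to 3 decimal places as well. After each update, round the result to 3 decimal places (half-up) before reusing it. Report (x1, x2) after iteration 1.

Iteration 1:
  x1: GS value = (-1 - (-2)·0.000) / (6) = -0.167;  x1 ← (1−ω)·0.000 + ω·-0.167 = -0.134
  x2: GS value = (-6 - (4)·-0.134) / (-8) = 0.683;  x2 ← (1−ω)·0.000 + ω·0.683 = 0.546

(-0.134, 0.546)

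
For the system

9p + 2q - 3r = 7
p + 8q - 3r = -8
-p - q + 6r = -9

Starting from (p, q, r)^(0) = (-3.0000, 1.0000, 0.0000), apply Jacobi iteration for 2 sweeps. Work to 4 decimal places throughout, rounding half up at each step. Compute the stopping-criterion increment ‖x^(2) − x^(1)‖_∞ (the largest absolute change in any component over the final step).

Iteration 1:
  p = (7 - (2)·1.0000 - (-3)·0.0000) / (9) = 0.5556
  q = (-8 - (1)·-3.0000 - (-3)·0.0000) / (8) = -0.6250
  r = (-9 - (-1)·-3.0000 - (-1)·1.0000) / (6) = -1.8333
Iteration 2:
  p = (7 - (2)·-0.6250 - (-3)·-1.8333) / (9) = 0.3056
  q = (-8 - (1)·0.5556 - (-3)·-1.8333) / (8) = -1.7569
  r = (-9 - (-1)·0.5556 - (-1)·-0.6250) / (6) = -1.5116
Change: (-0.2500, -1.1319, 0.3217) → max |·| = 1.1319

1.1319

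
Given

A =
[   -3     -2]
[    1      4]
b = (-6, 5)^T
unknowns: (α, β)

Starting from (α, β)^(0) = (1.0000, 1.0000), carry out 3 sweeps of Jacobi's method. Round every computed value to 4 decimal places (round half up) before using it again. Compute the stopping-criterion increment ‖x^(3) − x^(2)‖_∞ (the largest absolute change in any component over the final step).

Iteration 1:
  α = (-6 - (-2)·1.0000) / (-3) = 1.3333
  β = (5 - (1)·1.0000) / (4) = 1.0000
Iteration 2:
  α = (-6 - (-2)·1.0000) / (-3) = 1.3333
  β = (5 - (1)·1.3333) / (4) = 0.9167
Iteration 3:
  α = (-6 - (-2)·0.9167) / (-3) = 1.3889
  β = (5 - (1)·1.3333) / (4) = 0.9167
Change: (0.0556, 0.0000) → max |·| = 0.0556

0.0556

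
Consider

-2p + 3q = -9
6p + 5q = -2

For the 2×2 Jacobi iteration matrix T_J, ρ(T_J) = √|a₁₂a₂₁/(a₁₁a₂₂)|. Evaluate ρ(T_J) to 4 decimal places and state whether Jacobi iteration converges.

a₁₂a₂₁/(a₁₁a₂₂) = (3)·(6) / ((-2)·(5)) = -1.800000
ρ = √|-1.800000| = √1.800000 = 1.3416
ρ > 1, so Jacobi diverges

1.3416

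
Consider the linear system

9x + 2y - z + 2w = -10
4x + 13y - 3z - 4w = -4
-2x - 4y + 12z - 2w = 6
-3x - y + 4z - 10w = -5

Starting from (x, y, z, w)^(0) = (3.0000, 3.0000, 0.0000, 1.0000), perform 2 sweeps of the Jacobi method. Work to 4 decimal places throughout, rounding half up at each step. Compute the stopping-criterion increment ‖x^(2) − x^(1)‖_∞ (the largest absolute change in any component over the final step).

Iteration 1:
  x = (-10 - (2)·3.0000 - (-1)·0.0000 - (2)·1.0000) / (9) = -2.0000
  y = (-4 - (4)·3.0000 - (-3)·0.0000 - (-4)·1.0000) / (13) = -0.9231
  z = (6 - (-2)·3.0000 - (-4)·3.0000 - (-2)·1.0000) / (12) = 2.1667
  w = (-5 - (-3)·3.0000 - (-1)·3.0000 - (4)·0.0000) / (-10) = -0.7000
Iteration 2:
  x = (-10 - (2)·-0.9231 - (-1)·2.1667 - (2)·-0.7000) / (9) = -0.5097
  y = (-4 - (4)·-2.0000 - (-3)·2.1667 - (-4)·-0.7000) / (13) = 0.5923
  z = (6 - (-2)·-2.0000 - (-4)·-0.9231 - (-2)·-0.7000) / (12) = -0.2577
  w = (-5 - (-3)·-2.0000 - (-1)·-0.9231 - (4)·2.1667) / (-10) = 2.0590
Change: (1.4903, 1.5154, -2.4244, 2.7590) → max |·| = 2.7590

2.7590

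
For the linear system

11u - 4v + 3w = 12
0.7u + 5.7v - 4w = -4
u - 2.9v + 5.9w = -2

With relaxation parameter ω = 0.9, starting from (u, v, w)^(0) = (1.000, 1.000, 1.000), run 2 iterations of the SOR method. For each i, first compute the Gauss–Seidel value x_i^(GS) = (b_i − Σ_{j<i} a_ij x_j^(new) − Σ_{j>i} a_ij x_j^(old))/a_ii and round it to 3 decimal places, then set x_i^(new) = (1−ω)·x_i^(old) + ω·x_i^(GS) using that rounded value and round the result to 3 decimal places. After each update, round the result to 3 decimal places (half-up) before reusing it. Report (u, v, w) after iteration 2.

Iteration 1:
  u: GS value = (12 - (-4)·1.000 - (3)·1.000) / (11) = 1.182;  u ← (1−ω)·1.000 + ω·1.182 = 1.164
  v: GS value = (-4 - (0.7)·1.164 - (-4)·1.000) / (5.7) = -0.143;  v ← (1−ω)·1.000 + ω·-0.143 = -0.029
  w: GS value = (-2 - (1)·1.164 - (-2.9)·-0.029) / (5.9) = -0.551;  w ← (1−ω)·1.000 + ω·-0.551 = -0.396
Iteration 2:
  u: GS value = (12 - (-4)·-0.029 - (3)·-0.396) / (11) = 1.188;  u ← (1−ω)·1.164 + ω·1.188 = 1.186
  v: GS value = (-4 - (0.7)·1.186 - (-4)·-0.396) / (5.7) = -1.125;  v ← (1−ω)·-0.029 + ω·-1.125 = -1.015
  w: GS value = (-2 - (1)·1.186 - (-2.9)·-1.015) / (5.9) = -1.039;  w ← (1−ω)·-0.396 + ω·-1.039 = -0.975

(1.186, -1.015, -0.975)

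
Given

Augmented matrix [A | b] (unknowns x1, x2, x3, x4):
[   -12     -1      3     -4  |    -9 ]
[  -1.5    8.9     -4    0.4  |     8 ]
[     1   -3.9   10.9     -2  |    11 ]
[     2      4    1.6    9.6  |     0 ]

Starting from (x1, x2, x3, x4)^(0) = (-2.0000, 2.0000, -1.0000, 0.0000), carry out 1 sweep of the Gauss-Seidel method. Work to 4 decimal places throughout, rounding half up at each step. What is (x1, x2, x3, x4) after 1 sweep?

Iteration 1:
  x1 = (-9 - (-1)·2.0000 - (3)·-1.0000 - (-4)·0.0000) / (-12) = 0.3333
  x2 = (8 - (-1.5)·0.3333 - (-4)·-1.0000 - (0.4)·0.0000) / (8.9) = 0.5056
  x3 = (11 - (1)·0.3333 - (-3.9)·0.5056 - (-2)·0.0000) / (10.9) = 1.1595
  x4 = (0 - (2)·0.3333 - (4)·0.5056 - (1.6)·1.1595) / (9.6) = -0.4734

(0.3333, 0.5056, 1.1595, -0.4734)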